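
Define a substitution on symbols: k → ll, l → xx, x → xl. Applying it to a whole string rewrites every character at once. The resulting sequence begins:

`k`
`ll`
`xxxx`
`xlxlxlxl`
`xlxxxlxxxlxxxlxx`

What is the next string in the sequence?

xlxxxlxlxlxxxlxlxlxxxlxlxlxxxlxl

Applying the rule to each of the 16 symbols of xlxxxlxxxlxxxlxx gives the pieces xl xx xl xl xl xx xl xl xl xx xl xl xl xx xl xl, which concatenate to the answer.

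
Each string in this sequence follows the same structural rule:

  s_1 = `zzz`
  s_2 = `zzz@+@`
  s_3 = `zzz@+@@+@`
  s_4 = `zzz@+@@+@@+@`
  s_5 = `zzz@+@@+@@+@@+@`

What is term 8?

zzz@+@@+@@+@@+@@+@@+@@+@

Each term is the previous one with @+@ appended.
From zzz@+@@+@@+@@+@, 3 further steps: zzz@+@@+@@+@@+@ → zzz@+@@+@@+@@+@@+@ → zzz@+@@+@@+@@+@@+@@+@ → (answer).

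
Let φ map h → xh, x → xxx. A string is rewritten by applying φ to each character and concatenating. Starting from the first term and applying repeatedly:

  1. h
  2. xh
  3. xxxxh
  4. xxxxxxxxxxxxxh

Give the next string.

xxxxxxxxxxxxxxxxxxxxxxxxxxxxxxxxxxxxxxxxh

Replace each of the 14 characters of xxxxxxxxxxxxxh in place — xxx xxx xxx xxx xxx xxx xxx xxx xxx xxx xxx xxx xxx xh — and concatenate.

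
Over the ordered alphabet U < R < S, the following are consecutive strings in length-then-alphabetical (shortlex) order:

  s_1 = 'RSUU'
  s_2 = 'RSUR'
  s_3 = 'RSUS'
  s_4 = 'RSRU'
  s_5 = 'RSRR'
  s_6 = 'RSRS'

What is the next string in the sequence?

RSSU

Treat RSRS as a base-3 numeral over the given alphabet and add one, carrying through any trailing S's.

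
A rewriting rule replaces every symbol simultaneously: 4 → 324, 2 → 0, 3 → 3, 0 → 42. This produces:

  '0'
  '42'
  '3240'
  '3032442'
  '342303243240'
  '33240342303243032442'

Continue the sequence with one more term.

330324423324034230324342303243240

Replace each of the 20 characters of 33240342303243032442 in place — 3 3 0 324 42 3 324 0 3 42 3 0 324 3 42 3 0 324 324 0 — and concatenate.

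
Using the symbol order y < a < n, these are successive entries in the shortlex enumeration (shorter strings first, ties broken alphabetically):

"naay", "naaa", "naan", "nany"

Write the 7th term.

nnyy

Continuing the enumeration 3 steps past nany: nany → nana → nann → (answer).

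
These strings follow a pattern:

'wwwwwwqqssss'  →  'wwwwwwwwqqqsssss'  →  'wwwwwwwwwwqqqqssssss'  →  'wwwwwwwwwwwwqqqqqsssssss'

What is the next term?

wwwwwwwwwwwwwwqqqqqqssssssss

Term n consists of 2n w's, followed by n-1 q's, followed by n+1 s's, where the shown terms are n = 3, 4, 5, 6.
For the next term, n = 7, so the run lengths are 14, 6, 8.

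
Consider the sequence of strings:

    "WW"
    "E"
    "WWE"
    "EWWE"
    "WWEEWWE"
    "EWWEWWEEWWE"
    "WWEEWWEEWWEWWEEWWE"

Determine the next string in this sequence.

EWWEWWEEWWEWWEEWWEEWWEWWEEWWE

Each term (from the third on) is the two preceding terms concatenated in order: term 3 = WW·E = WWE.
So term 8 is EWWEWWEEWWE·WWEEWWEEWWEWWEEWWE.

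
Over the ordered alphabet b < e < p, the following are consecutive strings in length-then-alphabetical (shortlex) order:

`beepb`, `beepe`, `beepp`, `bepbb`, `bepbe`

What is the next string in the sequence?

bepbp

Find the rightmost character of bepbe below p, bump it to the next letter, and reset everything to its right to b.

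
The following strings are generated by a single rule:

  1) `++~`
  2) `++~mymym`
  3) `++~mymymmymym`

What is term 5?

++~mymymmymymmymymmymym

The strings grow by a fixed suffix mymym each time.
From ++~mymymmymym, 2 further steps: ++~mymymmymym → ++~mymymmymymmymym → (answer).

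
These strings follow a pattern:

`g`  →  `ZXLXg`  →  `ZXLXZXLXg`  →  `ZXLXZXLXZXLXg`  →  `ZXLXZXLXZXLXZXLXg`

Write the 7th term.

ZXLXZXLXZXLXZXLXZXLXZXLXg

The strings grow by a fixed prefix ZXLX each time.
From ZXLXZXLXZXLXZXLXg, 2 further steps: ZXLXZXLXZXLXZXLXg → ZXLXZXLXZXLXZXLXZXLXg → (answer).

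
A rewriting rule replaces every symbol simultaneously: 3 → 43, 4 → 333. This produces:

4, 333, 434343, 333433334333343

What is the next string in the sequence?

φ(333433334333343) expands symbol-by-symbol to 43 43 43 333 43 43 43 43 333 43 43 43 43 333 43; joining the 15 pieces gives the next term.

434343333434343433334343434333343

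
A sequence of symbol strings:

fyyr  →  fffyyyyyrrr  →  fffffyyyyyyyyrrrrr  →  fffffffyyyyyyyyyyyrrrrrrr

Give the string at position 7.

fffffffffffffyyyyyyyyyyyyyyyyyyyyrrrrrrrrrrrrr

The n-th term is 2n-1 f's then 3n-1 y's then 2n-1 r's (n = 1, 2, …).
For term 7, n = 7, so the run lengths are 13, 20, 13.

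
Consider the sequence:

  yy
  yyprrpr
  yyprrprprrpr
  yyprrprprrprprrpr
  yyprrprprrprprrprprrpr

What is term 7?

The strings grow by a fixed suffix prrpr each time.
From yyprrprprrprprrprprrpr, 2 further steps: yyprrprprrprprrprprrpr → yyprrprprrprprrprprrprprrpr → (answer).

yyprrprprrprprrprprrprprrprprrpr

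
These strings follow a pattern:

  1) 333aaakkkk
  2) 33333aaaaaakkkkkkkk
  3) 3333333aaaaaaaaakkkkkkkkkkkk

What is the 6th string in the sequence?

3333333333333aaaaaaaaaaaaaaaaaakkkkkkkkkkkkkkkkkkkkkkkk

Term n consists of 2n+1 3's, followed by 3n a's, followed by 4n k's (n = 1, 2, …).
At n = 6 the blocks have lengths 13, 18, 24.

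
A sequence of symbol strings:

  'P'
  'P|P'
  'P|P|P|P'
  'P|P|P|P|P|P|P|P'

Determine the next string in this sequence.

Each string is two copies of the previous one joined by '|'.
So the next term is two copies of P|P|P|P|P|P|P|P with '|' between the halves.

P|P|P|P|P|P|P|P|P|P|P|P|P|P|P|P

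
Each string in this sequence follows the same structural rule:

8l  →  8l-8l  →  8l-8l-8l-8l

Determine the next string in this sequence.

Every step duplicates the string with '-' between the halves.
So the next term is two copies of 8l-8l-8l-8l with '-' between the halves.

8l-8l-8l-8l-8l-8l-8l-8l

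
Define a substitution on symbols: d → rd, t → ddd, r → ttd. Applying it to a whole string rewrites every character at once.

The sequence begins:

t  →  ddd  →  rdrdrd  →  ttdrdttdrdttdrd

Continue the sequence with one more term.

ddddddrdttdrdddddddrdttdrdddddddrdttdrd

Applying the rule to each of the 15 symbols of ttdrdttdrdttdrd gives the pieces ddd ddd rd ttd rd ddd ddd rd ttd rd ddd ddd rd ttd rd, which concatenate to the answer.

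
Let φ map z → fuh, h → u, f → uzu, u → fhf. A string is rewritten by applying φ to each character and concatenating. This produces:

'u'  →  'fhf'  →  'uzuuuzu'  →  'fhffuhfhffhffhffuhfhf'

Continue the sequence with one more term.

Applying the rule to each of the 21 symbols of fhffuhfhffhffhffuhfhf gives the pieces uzu u uzu uzu fhf u uzu u uzu uzu u uzu uzu u uzu uzu fhf u uzu u uzu, which concatenate to the answer.

uzuuuzuuzufhfuuzuuuzuuzuuuzuuzuuuzuuzufhfuuzuuuzu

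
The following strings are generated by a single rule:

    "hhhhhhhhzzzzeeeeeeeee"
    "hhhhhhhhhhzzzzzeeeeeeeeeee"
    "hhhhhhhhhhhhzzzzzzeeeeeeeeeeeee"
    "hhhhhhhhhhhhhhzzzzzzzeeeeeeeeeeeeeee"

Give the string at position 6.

Each string has the form h^{2n+2} z^{n+1} e^{2n+3}, where the shown terms are n = 3, 4, 5, 6.
At n = 8 the blocks have lengths 18, 9, 19.

hhhhhhhhhhhhhhhhhhzzzzzzzzzeeeeeeeeeeeeeeeeeee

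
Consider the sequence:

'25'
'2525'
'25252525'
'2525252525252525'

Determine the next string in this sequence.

25252525252525252525252525252525

Each string is two copies of the previous one concatenated.
So the next term is two copies of 2525252525252525.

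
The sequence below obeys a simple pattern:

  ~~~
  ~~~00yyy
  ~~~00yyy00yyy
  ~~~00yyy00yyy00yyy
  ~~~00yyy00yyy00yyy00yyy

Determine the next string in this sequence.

~~~00yyy00yyy00yyy00yyy00yyy

Each term is the previous one with 00yyy appended.
So the next term is ~~~00yyy00yyy00yyy00yyy·00yyy.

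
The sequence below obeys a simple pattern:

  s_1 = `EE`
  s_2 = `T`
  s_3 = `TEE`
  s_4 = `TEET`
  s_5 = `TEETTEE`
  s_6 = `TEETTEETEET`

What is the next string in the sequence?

TEETTEETEETTEETTEE

From term 3 onward, concatenate the last term with the second-to-last: T·EE = TEE, TEE·T = TEET, …
So term 7 is TEETTEETEET·TEETTEE.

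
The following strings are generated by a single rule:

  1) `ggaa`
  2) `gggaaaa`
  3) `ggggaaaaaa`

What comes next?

gggggaaaaaaaa

The n-th term is n+1 g's then 2n a's (n = 1, 2, …).
Setting n = 4 gives 5, 8 characters in each block.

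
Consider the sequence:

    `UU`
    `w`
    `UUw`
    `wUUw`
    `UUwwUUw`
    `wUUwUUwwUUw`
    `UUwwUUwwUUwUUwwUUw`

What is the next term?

Each term (from the third on) is the two preceding terms concatenated in order: term 3 = UU·w = UUw.
So term 8 is wUUwUUwwUUw·UUwwUUwwUUwUUwwUUw.

wUUwUUwwUUwUUwwUUwwUUwUUwwUUw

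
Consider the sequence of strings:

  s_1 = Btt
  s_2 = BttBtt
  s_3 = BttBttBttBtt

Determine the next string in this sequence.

BttBttBttBttBttBttBttBtt

s(k+1) = s(k)·s(k) — each term doubles the last.
So the next term is two copies of BttBttBttBtt.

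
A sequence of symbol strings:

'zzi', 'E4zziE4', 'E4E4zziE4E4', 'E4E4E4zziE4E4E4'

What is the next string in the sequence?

E4E4E4E4zziE4E4E4E4

Every step adds E4 to the front and E4 to the end of the previous string.
So the next term is E4·E4E4E4zziE4E4E4·E4.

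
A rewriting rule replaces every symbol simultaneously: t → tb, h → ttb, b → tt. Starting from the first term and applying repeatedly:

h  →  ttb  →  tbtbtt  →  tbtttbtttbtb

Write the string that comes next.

tbtttbtbtbtttbtbtbtttbtt

Expanding tbtttbtttbtb: t→tb, b→tt, t→tb, t→tb, t→tb, b→tt, t→tb, t→tb, t→tb, b→tt, t→tb, b→tt. Concatenated: tb tt tb tb tb tt tb tb tb tt tb tt.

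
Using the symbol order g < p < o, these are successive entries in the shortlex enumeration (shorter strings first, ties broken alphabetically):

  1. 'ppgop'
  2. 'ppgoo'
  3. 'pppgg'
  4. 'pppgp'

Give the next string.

Find the rightmost character of pppgp below o, bump it to the next letter, and reset everything to its right to g.

pppgo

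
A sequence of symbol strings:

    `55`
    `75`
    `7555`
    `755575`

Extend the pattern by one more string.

This is a Fibonacci-style word recurrence s(k) = s(k−1)·s(k−2): e.g. 75·55 = 7555.
The next term joins 755575 and 7555.

7555757555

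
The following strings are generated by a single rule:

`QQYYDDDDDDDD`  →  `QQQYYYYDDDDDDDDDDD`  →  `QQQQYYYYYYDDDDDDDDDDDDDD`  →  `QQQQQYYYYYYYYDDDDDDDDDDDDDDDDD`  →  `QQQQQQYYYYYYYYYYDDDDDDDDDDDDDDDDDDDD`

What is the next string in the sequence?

QQQQQQQYYYYYYYYYYYYDDDDDDDDDDDDDDDDDDDDDDD

Term n consists of n Q's, followed by 2n-2 Y's, followed by 3n+2 D's, where the shown terms are n = 2, 3, 4, 5, 6.
Setting n = 7 gives 7, 12, 23 characters in each block.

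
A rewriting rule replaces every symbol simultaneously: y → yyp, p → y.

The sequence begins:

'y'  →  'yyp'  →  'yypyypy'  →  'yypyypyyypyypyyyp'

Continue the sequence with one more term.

Replace each of the 17 characters of yypyypyyypyypyyyp in place — yyp yyp y yyp yyp y yyp yyp yyp y yyp yyp y yyp yyp yyp y — and concatenate.

yypyypyyypyypyyypyypyypyyypyypyyypyypyypy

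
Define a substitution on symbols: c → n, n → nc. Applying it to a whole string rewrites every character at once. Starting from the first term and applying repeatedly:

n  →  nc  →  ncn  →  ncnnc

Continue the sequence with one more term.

Apply φ to ncnnc symbol by symbol: n→nc, c→n, n→nc, n→nc, c→n; joined: nc n nc nc n.

ncnncncn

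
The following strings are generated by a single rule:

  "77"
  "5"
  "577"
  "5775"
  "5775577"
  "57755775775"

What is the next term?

577557757755775577

Each term (from the third on) is the previous term followed by the one before it: term 3 = 5·77 = 577.
The next term joins 57755775775 and 5775577.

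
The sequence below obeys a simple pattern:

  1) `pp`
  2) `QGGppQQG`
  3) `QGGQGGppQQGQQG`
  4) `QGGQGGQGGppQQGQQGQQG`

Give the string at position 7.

Each term wraps the previous one in QGG on the left and QQG on the right.
From QGGQGGQGGppQQGQQGQQG, 3 further steps: QGGQGGQGGppQQGQQGQQG → QGGQGGQGGQGGppQQGQQGQQGQQG → QGGQGGQGGQGGQGGppQQGQQGQQGQQGQQG → (answer).

QGGQGGQGGQGGQGGQGGppQQGQQGQQGQQGQQGQQG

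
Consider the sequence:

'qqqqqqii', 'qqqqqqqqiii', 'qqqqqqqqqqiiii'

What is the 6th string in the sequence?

qqqqqqqqqqqqqqqqiiiiiii

Each string has the form q^{2n+2} i^{n}, where the shown terms are n = 2, 3, 4.
For term 6, n = 7, so the run lengths are 16, 7.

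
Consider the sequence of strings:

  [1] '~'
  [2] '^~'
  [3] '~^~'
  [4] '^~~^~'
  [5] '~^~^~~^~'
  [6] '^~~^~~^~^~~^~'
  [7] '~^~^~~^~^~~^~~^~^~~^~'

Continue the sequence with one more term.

From term 3 onward, concatenate the second-to-last term with the last: ~·^~ = ~^~, ^~·~^~ = ^~~^~, …
So term 8 is ^~~^~~^~^~~^~·~^~^~~^~^~~^~~^~^~~^~.

^~~^~~^~^~~^~~^~^~~^~^~~^~~^~^~~^~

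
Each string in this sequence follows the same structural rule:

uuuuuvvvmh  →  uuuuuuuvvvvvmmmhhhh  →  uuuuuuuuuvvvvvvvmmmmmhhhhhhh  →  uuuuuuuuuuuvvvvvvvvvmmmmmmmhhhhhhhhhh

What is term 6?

Each string has the form u^{2n+3} v^{2n+1} m^{2n-1} h^{3n-2} (n = 1, 2, …).
For term 6, n = 6, so the run lengths are 15, 13, 11, 16.

uuuuuuuuuuuuuuuvvvvvvvvvvvvvmmmmmmmmmmmhhhhhhhhhhhhhhhh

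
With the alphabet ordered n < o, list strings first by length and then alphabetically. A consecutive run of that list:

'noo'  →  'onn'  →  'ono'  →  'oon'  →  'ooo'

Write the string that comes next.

nnnn

ooo is the last string of length 3, so the next is the first of length 4: n repeated 4 times.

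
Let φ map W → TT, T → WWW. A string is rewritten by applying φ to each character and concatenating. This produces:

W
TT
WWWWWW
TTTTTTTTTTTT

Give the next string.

Expanding TTTTTTTTTTTT: T→WWW, T→WWW, T→WWW, T→WWW, T→WWW, T→WWW, T→WWW, T→WWW, T→WWW, T→WWW, T→WWW, T→WWW. Concatenated: WWW WWW WWW WWW WWW WWW WWW WWW WWW WWW WWW WWW.

WWWWWWWWWWWWWWWWWWWWWWWWWWWWWWWWWWWW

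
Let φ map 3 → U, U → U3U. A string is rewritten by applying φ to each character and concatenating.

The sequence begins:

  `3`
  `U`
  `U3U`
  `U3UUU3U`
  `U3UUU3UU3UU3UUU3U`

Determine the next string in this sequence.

Rewriting the 17 symbols of U3UUU3UU3UU3UUU3U one by one yields U3U U U3U U3U U3U U U3U U3U U U3U U3U U U3U U3U U3U U U3U; concatenated:

U3UUU3UU3UU3UUU3UU3UUU3UU3UUU3UU3UU3UUU3U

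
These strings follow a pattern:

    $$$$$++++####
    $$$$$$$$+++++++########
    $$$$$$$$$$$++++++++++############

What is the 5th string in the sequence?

$$$$$$$$$$$$$$$$$++++++++++++++++####################

Reading off run lengths: $ runs 5, 8, 11; + runs 4, 7, 10; # runs 4, 8, 12 — each is linear in n (n = 1, 2, …).
For term 5, n = 5, so the run lengths are 17, 16, 20.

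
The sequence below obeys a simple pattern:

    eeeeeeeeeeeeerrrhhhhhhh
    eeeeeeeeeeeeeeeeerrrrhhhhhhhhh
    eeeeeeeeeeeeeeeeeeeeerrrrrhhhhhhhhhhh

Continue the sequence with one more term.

Reading off run lengths: e runs 13, 17, 21; r runs 3, 4, 5; h runs 7, 9, 11 — each is linear in n, where the shown terms are n = 3, 4, 5.
Setting n = 6 gives 25, 6, 13 characters in each block.

eeeeeeeeeeeeeeeeeeeeeeeeerrrrrrhhhhhhhhhhhhh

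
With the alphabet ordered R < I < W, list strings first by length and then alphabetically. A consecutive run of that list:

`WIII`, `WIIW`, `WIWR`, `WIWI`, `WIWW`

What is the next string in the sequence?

The successor of WIWW increments the rightmost position that isn't already W and resets every position after it to R.

WWRR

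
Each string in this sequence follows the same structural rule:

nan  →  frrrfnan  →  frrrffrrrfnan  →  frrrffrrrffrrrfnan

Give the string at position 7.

frrrffrrrffrrrffrrrffrrrffrrrfnan

The strings grow by a fixed prefix frrrf each time.
From frrrffrrrffrrrfnan, 3 further steps: frrrffrrrffrrrfnan → frrrffrrrffrrrffrrrfnan → frrrffrrrffrrrffrrrffrrrfnan → (answer).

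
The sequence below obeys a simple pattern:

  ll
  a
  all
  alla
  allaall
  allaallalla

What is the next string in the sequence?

allaallallaallaall

This is a Fibonacci-style word recurrence s(k) = s(k−1)·s(k−2): e.g. a·ll = all.
So term 7 is allaallalla·allaall.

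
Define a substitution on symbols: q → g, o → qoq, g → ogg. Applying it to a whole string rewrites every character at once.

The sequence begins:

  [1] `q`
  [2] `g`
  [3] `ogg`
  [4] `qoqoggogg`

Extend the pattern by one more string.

Rewriting each symbol of qoqoggogg: q→g, o→qoq, q→g, o→qoq, g→ogg, g→ogg, o→qoq, g→ogg, g→ogg, which concatenates to g qoq g qoq ogg ogg qoq ogg ogg.

gqoqgqoqoggoggqoqoggogg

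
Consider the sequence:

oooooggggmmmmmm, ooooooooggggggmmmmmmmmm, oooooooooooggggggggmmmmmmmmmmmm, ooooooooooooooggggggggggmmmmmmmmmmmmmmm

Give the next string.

The n-th term is 3n-1 o's then 2n g's then 3n m's, where the shown terms are n = 2, 3, 4, 5.
Setting n = 6 gives 17, 12, 18 characters in each block.

oooooooooooooooooggggggggggggmmmmmmmmmmmmmmmmmm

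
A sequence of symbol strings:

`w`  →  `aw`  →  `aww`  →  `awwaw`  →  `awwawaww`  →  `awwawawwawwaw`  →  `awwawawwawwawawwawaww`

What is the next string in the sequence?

awwawawwawwawawwawawwawwawawwawwaw

From term 3 onward, concatenate the last term with the second-to-last: aw·w = aww, aww·aw = awwaw, …
Continuing: awwawawwawwawawwawaww · awwawawwawwaw gives term 8.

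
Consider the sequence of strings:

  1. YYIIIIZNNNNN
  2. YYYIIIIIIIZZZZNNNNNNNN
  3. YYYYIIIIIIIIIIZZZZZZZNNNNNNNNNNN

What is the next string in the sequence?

YYYYYIIIIIIIIIIIIIZZZZZZZZZZNNNNNNNNNNNNNN

Term n consists of n+1 Y's, followed by 3n+1 I's, followed by 3n-2 Z's, followed by 3n+2 N's (n = 1, 2, …).
Setting n = 4 gives 5, 13, 10, 14 characters in each block.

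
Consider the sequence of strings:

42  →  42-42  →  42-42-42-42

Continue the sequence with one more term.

42-42-42-42-42-42-42-42

Each string is two copies of the previous one joined by '-'.
So the next term is two copies of 42-42-42-42 with '-' between the halves.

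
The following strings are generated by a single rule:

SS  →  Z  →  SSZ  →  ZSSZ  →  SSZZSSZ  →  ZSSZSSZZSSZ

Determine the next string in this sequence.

Each term (from the third on) is the two preceding terms concatenated in order: term 3 = SS·Z = SSZ.
The next term joins SSZZSSZ and ZSSZSSZZSSZ.

SSZZSSZZSSZSSZZSSZ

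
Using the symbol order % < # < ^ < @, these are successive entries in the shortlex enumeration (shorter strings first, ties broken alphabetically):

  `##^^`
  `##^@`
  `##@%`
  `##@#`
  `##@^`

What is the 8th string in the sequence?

#^%#

Continuing the enumeration 3 steps past ##@^: ##@^ → ##@@ → #^%% → (answer).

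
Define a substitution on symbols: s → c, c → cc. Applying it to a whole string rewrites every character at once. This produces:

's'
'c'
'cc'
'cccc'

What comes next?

cccccccc

Apply φ to cccc symbol by symbol: c→cc, c→cc, c→cc, c→cc; joined: cc cc cc cc.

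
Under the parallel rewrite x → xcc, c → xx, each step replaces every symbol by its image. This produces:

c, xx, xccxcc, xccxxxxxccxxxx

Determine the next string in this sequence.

xccxxxxxccxccxccxccxccxxxxxccxccxccxcc

Applying the rule to each of the 14 symbols of xccxxxxxccxxxx gives the pieces xcc xx xx xcc xcc xcc xcc xcc xx xx xcc xcc xcc xcc, which concatenate to the answer.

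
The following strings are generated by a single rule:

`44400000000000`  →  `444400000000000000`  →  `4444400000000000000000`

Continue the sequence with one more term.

Term n consists of n 4's, followed by 3n+2 0's, where the shown terms are n = 3, 4, 5.
At n = 6 the blocks have lengths 6, 20.

44444400000000000000000000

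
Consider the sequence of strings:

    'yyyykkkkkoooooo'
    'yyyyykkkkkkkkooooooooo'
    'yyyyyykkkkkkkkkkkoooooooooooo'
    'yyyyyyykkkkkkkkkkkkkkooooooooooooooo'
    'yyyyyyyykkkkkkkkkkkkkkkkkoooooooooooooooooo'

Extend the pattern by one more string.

Term n consists of n+3 y's, followed by 3n+2 k's, followed by 3n+3 o's (n = 1, 2, …).
Setting n = 6 gives 9, 20, 21 characters in each block.

yyyyyyyyykkkkkkkkkkkkkkkkkkkkooooooooooooooooooooo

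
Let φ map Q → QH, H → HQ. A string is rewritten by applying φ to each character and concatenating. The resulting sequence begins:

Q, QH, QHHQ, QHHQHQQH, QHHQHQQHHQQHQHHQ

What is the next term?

QHHQHQQHHQQHQHHQHQQHQHHQQHHQHQQH

φ(QHHQHQQHHQQHQHHQ) expands symbol-by-symbol to QH HQ HQ QH HQ QH QH HQ HQ QH QH HQ QH HQ HQ QH; joining the 16 pieces gives the next term.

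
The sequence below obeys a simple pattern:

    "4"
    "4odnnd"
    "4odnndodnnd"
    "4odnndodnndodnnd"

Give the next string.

Every step adds odnnd to the end: s(k+1) = s(k)·odnnd.
Applying this once more to 4odnndodnndodnnd:

4odnndodnndodnndodnnd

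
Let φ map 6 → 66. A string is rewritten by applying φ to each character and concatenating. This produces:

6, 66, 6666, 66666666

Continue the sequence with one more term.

6666666666666666

Expanding 66666666: 6→66, 6→66, 6→66, 6→66, 6→66, 6→66, 6→66, 6→66. Concatenated: 66 66 66 66 66 66 66 66.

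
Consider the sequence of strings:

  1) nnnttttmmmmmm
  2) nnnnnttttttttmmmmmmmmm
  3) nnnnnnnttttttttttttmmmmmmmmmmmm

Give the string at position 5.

Each string has the form n^{2n+1} t^{4n} m^{3n+3} (n = 1, 2, …).
For term 5, n = 5, so the run lengths are 11, 20, 18.

nnnnnnnnnnnttttttttttttttttttttmmmmmmmmmmmmmmmmmm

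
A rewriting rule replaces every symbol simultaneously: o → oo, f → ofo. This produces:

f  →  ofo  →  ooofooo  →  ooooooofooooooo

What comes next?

Rewriting the 15 symbols of ooooooofooooooo one by one yields oo oo oo oo oo oo oo ofo oo oo oo oo oo oo oo; concatenated:

ooooooooooooooofooooooooooooooo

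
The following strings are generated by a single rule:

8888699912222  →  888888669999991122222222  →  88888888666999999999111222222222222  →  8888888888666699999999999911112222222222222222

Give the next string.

888888888888666669999999999999991111122222222222222222222

The n-th term is 2n+2 8's then n 6's then 3n 9's then n 1's then 4n 2's (n = 1, 2, …).
At n = 5 the blocks have lengths 12, 5, 15, 5, 20.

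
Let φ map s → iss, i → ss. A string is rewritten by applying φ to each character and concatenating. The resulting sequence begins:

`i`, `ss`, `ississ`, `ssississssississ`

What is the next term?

ississssississssississississssississssississ

φ(ssississssississ) expands symbol-by-symbol to iss iss ss iss iss ss iss iss iss iss ss iss iss ss iss iss; joining the 16 pieces gives the next term.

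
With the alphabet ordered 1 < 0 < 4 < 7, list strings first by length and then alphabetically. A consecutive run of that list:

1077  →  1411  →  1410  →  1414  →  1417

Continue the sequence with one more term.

Treat 1417 as a base-4 numeral over the given alphabet and add one, carrying through any trailing 7's.

1401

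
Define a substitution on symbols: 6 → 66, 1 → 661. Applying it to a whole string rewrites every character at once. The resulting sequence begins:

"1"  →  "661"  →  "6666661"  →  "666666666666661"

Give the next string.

φ(666666666666661) expands symbol-by-symbol to 66 66 66 66 66 66 66 66 66 66 66 66 66 66 661; joining the 15 pieces gives the next term.

6666666666666666666666666666661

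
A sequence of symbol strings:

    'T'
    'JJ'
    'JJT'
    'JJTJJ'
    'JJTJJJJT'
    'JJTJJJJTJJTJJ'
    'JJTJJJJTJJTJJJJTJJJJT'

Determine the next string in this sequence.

JJTJJJJTJJTJJJJTJJJJTJJTJJJJTJJTJJ

From term 3 onward, concatenate the last term with the second-to-last: JJ·T = JJT, JJT·JJ = JJTJJ, …
The next term joins JJTJJJJTJJTJJJJTJJJJT and JJTJJJJTJJTJJ.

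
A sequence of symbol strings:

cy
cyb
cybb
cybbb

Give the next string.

Every step adds b to the end: s(k+1) = s(k)·b.
One more step from cybbb gives the answer.

cybbbb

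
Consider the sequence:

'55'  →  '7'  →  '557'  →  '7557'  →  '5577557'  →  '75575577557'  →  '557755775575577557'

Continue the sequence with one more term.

75575577557557755775575577557

From term 3 onward, concatenate the second-to-last term with the last: 55·7 = 557, 7·557 = 7557, …
Continuing: 75575577557 · 557755775575577557 gives term 8.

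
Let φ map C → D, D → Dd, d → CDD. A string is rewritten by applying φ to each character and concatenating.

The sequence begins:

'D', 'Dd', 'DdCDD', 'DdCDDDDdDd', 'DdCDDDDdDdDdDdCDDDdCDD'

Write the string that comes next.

Replace each of the 22 characters of DdCDDDDdDdDdDdCDDDdCDD in place — Dd CDD D Dd Dd Dd Dd CDD Dd CDD Dd CDD Dd CDD D Dd Dd Dd CDD D Dd Dd — and concatenate.

DdCDDDDdDdDdDdCDDDdCDDDdCDDDdCDDDDdDdDdCDDDDdDd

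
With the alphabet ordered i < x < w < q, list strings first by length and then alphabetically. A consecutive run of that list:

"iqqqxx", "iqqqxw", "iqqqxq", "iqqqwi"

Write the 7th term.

Continuing the enumeration 3 steps past iqqqwi: iqqqwi → iqqqwx → iqqqww → (answer).

iqqqwq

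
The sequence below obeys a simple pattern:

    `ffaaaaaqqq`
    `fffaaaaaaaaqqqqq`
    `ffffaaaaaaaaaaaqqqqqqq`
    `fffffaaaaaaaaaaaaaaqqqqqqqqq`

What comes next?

ffffffaaaaaaaaaaaaaaaaaqqqqqqqqqqq

Reading off run lengths: f runs 2, 3, 4, 5; a runs 5, 8, 11, 14; q runs 3, 5, 7, 9 — each is linear in n (n = 1, 2, …).
At n = 5 the blocks have lengths 6, 17, 11.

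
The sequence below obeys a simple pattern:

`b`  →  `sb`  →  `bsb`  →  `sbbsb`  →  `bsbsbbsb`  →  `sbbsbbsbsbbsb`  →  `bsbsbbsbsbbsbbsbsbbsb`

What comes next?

Each term (from the third on) is the two preceding terms concatenated in order: term 3 = b·sb = bsb.
So term 8 is sbbsbbsbsbbsb·bsbsbbsbsbbsbbsbsbbsb.

sbbsbbsbsbbsbbsbsbbsbsbbsbbsbsbbsb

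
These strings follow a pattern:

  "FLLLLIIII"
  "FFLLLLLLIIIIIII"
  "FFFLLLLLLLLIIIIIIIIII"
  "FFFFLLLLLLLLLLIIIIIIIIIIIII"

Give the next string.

Term n consists of n F's, followed by 2n+2 L's, followed by 3n+1 I's (n = 1, 2, …).
For the next term, n = 5, so the run lengths are 5, 12, 16.

FFFFFLLLLLLLLLLLLIIIIIIIIIIIIIIII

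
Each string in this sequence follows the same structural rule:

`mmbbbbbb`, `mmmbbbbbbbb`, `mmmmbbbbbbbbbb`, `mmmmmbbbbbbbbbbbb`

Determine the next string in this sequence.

Term n consists of n-1 m's, followed by 2n b's, where the shown terms are n = 3, 4, 5, 6.
For the next term, n = 7, so the run lengths are 6, 14.

mmmmmmbbbbbbbbbbbbbb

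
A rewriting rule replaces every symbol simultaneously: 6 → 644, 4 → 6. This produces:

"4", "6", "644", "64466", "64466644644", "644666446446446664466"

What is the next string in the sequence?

Applying the rule to each of the 21 symbols of 644666446446446664466 gives the pieces 644 6 6 644 644 644 6 6 644 6 6 644 6 6 644 644 644 6 6 644 644, which concatenate to the answer.

6446664464464466644666446664464464466644644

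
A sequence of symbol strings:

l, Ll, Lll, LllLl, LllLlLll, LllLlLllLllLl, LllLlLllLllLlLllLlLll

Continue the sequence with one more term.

Each term (from the third on) is the previous term followed by the one before it: term 3 = Ll·l = Lll.
So term 8 is LllLlLllLllLlLllLlLll·LllLlLllLllLl.

LllLlLllLllLlLllLlLllLllLlLllLllLl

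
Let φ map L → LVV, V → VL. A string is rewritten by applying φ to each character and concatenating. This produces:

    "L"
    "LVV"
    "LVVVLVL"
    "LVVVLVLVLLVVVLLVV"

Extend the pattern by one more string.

Rewriting the 17 symbols of LVVVLVLVLLVVVLLVV one by one yields LVV VL VL VL LVV VL LVV VL LVV LVV VL VL VL LVV LVV VL VL; concatenated:

LVVVLVLVLLVVVLLVVVLLVVLVVVLVLVLLVVLVVVLVL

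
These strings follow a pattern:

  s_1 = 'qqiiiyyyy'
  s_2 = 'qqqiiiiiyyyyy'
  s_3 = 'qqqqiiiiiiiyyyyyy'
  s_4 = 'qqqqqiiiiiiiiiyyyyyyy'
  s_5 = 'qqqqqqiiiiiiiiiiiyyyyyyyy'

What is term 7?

qqqqqqqqiiiiiiiiiiiiiiiyyyyyyyyyy

Term n consists of n q's, followed by 2n-1 i's, followed by n+2 y's, where the shown terms are n = 2, 3, 4, 5, 6.
For term 7, n = 8, so the run lengths are 8, 15, 10.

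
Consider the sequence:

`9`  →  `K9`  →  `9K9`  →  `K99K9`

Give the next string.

From term 3 onward, concatenate the second-to-last term with the last: 9·K9 = 9K9, K9·9K9 = K99K9, …
So term 5 is 9K9·K99K9.

9K9K99K9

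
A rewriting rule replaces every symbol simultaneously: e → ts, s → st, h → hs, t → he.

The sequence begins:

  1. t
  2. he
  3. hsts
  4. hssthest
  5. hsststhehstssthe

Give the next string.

Replace each of the 16 characters of hsststhehstssthe in place — hs st st he st he hs ts hs st he st st he hs ts — and concatenate.

hsststhesthehstshsstheststhehsts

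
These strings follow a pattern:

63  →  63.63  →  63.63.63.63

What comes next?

Every step duplicates the string with '.' between the halves.
One more doubling of 63.63.63.63 gives the answer.

63.63.63.63.63.63.63.63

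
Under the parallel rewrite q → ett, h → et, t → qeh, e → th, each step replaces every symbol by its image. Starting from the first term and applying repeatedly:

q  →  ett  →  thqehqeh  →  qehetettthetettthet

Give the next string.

ettthetthqehthqehqehqehetthqehthqehqehqehetthqeh

Applying the rule to each of the 19 symbols of qehetettthetettthet gives the pieces ett th et th qeh th qeh qeh qeh et th qeh th qeh qeh qeh et th qeh, which concatenate to the answer.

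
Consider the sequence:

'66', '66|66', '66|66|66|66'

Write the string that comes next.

66|66|66|66|66|66|66|66

s(k+1) = s(k)·|·s(k) — each term doubles the last with '|' between the halves.
So the next term is two copies of 66|66|66|66 with '|' between the halves.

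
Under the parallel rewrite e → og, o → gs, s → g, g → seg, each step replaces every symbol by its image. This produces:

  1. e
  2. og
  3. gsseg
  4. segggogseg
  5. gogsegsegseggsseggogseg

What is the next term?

seggsseggogseggogseggogsegsegggogsegseggsseggogseg

Applying the rule to each of the 23 symbols of gogsegsegseggsseggogseg gives the pieces seg gs seg g og seg g og seg g og seg seg g g og seg seg gs seg g og seg, which concatenate to the answer.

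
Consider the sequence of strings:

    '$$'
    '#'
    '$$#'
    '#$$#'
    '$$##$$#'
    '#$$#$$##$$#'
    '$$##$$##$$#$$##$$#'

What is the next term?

Each term (from the third on) is the two preceding terms concatenated in order: term 3 = $$·# = $$#.
The next term joins #$$#$$##$$# and $$##$$##$$#$$##$$#.

#$$#$$##$$#$$##$$##$$#$$##$$#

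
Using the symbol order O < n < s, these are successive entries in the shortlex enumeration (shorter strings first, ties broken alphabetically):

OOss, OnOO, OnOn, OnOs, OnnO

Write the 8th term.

OnsO

Stepping forward 3 times from OnnO: OnnO → Onnn → Onns, then the target.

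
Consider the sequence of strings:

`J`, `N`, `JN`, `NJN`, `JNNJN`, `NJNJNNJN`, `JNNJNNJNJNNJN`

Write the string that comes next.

NJNJNNJNJNNJNNJNJNNJN

From term 3 onward, concatenate the second-to-last term with the last: J·N = JN, N·JN = NJN, …
So term 8 is NJNJNNJN·JNNJNNJNJNNJN.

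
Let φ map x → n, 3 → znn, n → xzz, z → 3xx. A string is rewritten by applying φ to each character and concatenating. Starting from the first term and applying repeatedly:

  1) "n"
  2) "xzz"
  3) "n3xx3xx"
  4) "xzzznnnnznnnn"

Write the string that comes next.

Rewriting the 13 symbols of xzzznnnnznnnn one by one yields n 3xx 3xx 3xx xzz xzz xzz xzz 3xx xzz xzz xzz xzz; concatenated:

n3xx3xx3xxxzzxzzxzzxzz3xxxzzxzzxzzxzz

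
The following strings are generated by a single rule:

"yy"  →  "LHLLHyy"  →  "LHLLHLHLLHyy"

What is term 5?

Each term is the previous one with LHLLH prepended.
From LHLLHLHLLHyy, 2 further steps: LHLLHLHLLHyy → LHLLHLHLLHLHLLHyy → (answer).

LHLLHLHLLHLHLLHLHLLHyy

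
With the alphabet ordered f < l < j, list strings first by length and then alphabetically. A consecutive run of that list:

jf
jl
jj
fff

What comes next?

ffl

Find the rightmost character of fff below j, bump it to the next letter, and reset everything to its right to f.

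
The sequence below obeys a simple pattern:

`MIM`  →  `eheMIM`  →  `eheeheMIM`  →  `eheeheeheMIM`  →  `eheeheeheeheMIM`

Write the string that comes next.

Every step adds ehe at the front: s(k+1) = ehe·s(k).
So the next term is ehe·eheeheeheeheMIM.

eheeheeheeheeheMIM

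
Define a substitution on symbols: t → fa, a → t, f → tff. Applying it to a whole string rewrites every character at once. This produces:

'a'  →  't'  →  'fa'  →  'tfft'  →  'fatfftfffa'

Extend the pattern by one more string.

tfftfatfftfffatfftfftfft

Rewriting each symbol of fatfftfffa: f→tff, a→t, t→fa, f→tff, f→tff, t→fa, f→tff, f→tff, f→tff, a→t, which concatenates to tff t fa tff tff fa tff tff tff t.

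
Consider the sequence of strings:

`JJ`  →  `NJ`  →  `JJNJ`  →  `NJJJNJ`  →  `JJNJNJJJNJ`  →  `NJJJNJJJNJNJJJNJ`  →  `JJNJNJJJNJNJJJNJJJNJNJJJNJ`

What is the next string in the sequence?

From term 3 onward, concatenate the second-to-last term with the last: JJ·NJ = JJNJ, NJ·JJNJ = NJJJNJ, …
So term 8 is NJJJNJJJNJNJJJNJ·JJNJNJJJNJNJJJNJJJNJNJJJNJ.

NJJJNJJJNJNJJJNJJJNJNJJJNJNJJJNJJJNJNJJJNJ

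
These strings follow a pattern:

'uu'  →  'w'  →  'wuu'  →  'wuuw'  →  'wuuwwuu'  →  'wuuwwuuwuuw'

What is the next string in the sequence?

wuuwwuuwuuwwuuwwuu

This is a Fibonacci-style word recurrence s(k) = s(k−1)·s(k−2): e.g. w·uu = wuu.
So term 7 is wuuwwuuwuuw·wuuwwuu.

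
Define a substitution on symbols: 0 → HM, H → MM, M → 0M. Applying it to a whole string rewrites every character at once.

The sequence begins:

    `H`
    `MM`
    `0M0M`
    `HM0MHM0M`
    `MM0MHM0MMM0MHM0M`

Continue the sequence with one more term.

0M0MHM0MMM0MHM0M0M0MHM0MMM0MHM0M

φ(MM0MHM0MMM0MHM0M) expands symbol-by-symbol to 0M 0M HM 0M MM 0M HM 0M 0M 0M HM 0M MM 0M HM 0M; joining the 16 pieces gives the next term.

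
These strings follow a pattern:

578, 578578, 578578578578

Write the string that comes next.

578578578578578578578578

Each string is two copies of the previous one concatenated.
One more doubling of 578578578578 gives the answer.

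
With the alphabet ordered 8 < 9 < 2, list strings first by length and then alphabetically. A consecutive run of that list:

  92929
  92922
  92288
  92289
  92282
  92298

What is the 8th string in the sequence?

92292

Stepping forward 2 times from 92298: 92298 → 92299, then the target.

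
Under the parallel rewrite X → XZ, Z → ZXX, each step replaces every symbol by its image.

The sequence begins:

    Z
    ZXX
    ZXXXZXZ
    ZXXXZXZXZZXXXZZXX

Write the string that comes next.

Replace each of the 17 characters of ZXXXZXZXZZXXXZZXX in place — ZXX XZ XZ XZ ZXX XZ ZXX XZ ZXX ZXX XZ XZ XZ ZXX ZXX XZ XZ — and concatenate.

ZXXXZXZXZZXXXZZXXXZZXXZXXXZXZXZZXXZXXXZXZ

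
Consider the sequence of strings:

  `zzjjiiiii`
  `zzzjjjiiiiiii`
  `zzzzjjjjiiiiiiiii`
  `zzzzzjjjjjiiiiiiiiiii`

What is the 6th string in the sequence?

Each string has the form z^{n} j^{n} i^{2n+1}, where the shown terms are n = 2, 3, 4, 5.
At n = 7 the blocks have lengths 7, 7, 15.

zzzzzzzjjjjjjjiiiiiiiiiiiiiii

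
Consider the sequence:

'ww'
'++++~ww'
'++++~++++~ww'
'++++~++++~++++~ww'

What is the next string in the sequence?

The strings grow by a fixed prefix ++++~ each time.
One more step from ++++~++++~++++~ww gives the answer.

++++~++++~++++~++++~ww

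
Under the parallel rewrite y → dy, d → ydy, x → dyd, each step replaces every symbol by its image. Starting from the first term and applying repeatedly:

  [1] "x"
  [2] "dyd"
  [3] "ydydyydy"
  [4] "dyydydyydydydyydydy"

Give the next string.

ydydydyydydyydydydyydydyydydyydydydyydydyydydy

φ(dyydydyydydydyydydy) expands symbol-by-symbol to ydy dy dy ydy dy ydy dy dy ydy dy ydy dy ydy dy dy ydy dy ydy dy; joining the 19 pieces gives the next term.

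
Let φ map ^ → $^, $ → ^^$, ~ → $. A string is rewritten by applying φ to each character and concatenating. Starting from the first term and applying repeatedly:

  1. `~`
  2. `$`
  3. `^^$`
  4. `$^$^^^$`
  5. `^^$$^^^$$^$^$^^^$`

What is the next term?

Rewriting the 17 symbols of ^^$$^^^$$^$^$^^^$ one by one yields $^ $^ ^^$ ^^$ $^ $^ $^ ^^$ ^^$ $^ ^^$ $^ ^^$ $^ $^ $^ ^^$; concatenated:

$^$^^^$^^$$^$^$^^^$^^$$^^^$$^^^$$^$^$^^^$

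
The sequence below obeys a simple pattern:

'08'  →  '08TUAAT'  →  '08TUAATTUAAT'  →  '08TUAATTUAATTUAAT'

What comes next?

Every step adds TUAAT to the end: s(k+1) = s(k)·TUAAT.
One more step from 08TUAATTUAATTUAAT gives the answer.

08TUAATTUAATTUAATTUAAT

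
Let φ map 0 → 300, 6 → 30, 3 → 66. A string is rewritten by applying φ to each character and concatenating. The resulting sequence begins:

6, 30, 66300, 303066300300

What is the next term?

Rewriting each symbol of 303066300300: 3→66, 0→300, 3→66, 0→300, 6→30, 6→30, 3→66, 0→300, 0→300, 3→66, 0→300, 0→300, which concatenates to 66 300 66 300 30 30 66 300 300 66 300 300.

663006630030306630030066300300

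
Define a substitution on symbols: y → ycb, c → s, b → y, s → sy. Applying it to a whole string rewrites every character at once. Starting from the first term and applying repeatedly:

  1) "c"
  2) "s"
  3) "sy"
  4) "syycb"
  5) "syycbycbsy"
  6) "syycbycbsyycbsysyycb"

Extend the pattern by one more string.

Rewriting the 20 symbols of syycbycbsyycbsysyycb one by one yields sy ycb ycb s y ycb s y sy ycb ycb s y sy ycb sy ycb ycb s y; concatenated:

syycbycbsyycbsysyycbycbsysyycbsyycbycbsy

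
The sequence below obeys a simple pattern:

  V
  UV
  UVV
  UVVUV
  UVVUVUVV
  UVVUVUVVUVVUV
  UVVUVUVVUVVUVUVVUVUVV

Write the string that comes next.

From term 3 onward, concatenate the last term with the second-to-last: UV·V = UVV, UVV·UV = UVVUV, …
The next term joins UVVUVUVVUVVUVUVVUVUVV and UVVUVUVVUVVUV.

UVVUVUVVUVVUVUVVUVUVVUVVUVUVVUVVUV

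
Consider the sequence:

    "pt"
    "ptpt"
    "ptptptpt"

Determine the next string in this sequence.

ptptptptptptptpt

s(k+1) = s(k)·s(k) — each term doubles the last.
So the next term is two copies of ptptptpt.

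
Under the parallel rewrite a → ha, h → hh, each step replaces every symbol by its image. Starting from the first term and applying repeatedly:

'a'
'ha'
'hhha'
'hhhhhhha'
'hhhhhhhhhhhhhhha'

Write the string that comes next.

hhhhhhhhhhhhhhhhhhhhhhhhhhhhhhha

φ(hhhhhhhhhhhhhhha) expands symbol-by-symbol to hh hh hh hh hh hh hh hh hh hh hh hh hh hh hh ha; joining the 16 pieces gives the next term.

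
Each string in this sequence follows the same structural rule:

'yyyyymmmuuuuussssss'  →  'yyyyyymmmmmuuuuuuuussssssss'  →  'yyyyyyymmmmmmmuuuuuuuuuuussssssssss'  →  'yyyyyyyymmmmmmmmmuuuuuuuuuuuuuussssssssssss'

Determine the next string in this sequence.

Reading off run lengths: y runs 5, 6, 7, 8; m runs 3, 5, 7, 9; u runs 5, 8, 11, 14; s runs 6, 8, 10, 12 — each is linear in n, where the shown terms are n = 2, 3, 4, 5.
For the next term, n = 6, so the run lengths are 9, 11, 17, 14.

yyyyyyyyymmmmmmmmmmmuuuuuuuuuuuuuuuuussssssssssssss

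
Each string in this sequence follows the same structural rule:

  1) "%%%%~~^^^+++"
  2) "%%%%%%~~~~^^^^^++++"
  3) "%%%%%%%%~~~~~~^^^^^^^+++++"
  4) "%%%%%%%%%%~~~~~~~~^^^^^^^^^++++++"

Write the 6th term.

The n-th term is 2n+2 %'s then 2n ~'s then 2n+1 ^'s then n+2 +'s (n = 1, 2, …).
Setting n = 6 gives 14, 12, 13, 8 characters in each block.

%%%%%%%%%%%%%%~~~~~~~~~~~~^^^^^^^^^^^^^++++++++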